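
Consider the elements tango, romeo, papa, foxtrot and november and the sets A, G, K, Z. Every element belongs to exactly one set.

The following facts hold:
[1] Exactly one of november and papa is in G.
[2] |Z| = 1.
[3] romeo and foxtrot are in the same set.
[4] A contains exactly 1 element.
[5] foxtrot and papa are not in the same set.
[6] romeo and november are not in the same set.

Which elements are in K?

K = {foxtrot, romeo}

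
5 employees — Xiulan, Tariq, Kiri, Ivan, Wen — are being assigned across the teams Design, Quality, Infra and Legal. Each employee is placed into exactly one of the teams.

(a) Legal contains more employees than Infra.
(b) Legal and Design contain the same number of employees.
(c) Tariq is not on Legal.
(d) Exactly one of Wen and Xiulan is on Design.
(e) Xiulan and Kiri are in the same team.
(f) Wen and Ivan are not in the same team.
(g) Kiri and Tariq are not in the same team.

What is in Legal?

Legal = {Kiri, Xiulan}

From (c): Tariq ∉ Legal.
Suppose Xiulan ∉ Legal: no assignment then satisfies all the clues, so Xiulan ∈ Legal.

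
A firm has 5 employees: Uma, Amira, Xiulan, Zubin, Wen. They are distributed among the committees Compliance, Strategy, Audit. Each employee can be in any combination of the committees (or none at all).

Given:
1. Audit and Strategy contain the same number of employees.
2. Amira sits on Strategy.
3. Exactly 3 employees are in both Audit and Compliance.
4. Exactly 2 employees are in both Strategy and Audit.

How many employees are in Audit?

3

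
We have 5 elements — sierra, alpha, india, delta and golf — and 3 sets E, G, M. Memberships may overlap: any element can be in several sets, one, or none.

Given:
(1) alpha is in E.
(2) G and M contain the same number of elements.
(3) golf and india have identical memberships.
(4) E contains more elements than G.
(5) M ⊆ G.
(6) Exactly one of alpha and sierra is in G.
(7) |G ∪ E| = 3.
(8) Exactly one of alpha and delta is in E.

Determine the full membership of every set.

E = {alpha, golf, india}; G = {alpha}; M = {alpha}

From (1): alpha ∈ E.
(8) (exactly one): delta ∉ E.
Suppose sierra ∈ E: no assignment then satisfies all the clues, so sierra ∉ E.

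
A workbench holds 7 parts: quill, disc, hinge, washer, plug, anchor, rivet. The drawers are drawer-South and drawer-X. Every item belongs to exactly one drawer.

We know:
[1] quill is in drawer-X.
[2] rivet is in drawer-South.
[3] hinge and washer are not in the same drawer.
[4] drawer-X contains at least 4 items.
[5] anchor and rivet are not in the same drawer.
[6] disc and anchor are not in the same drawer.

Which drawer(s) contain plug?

plug: drawer-X

From (1): quill ∈ drawer-X.
From (2): rivet ∈ drawer-South.
(5): anchor ∉ drawer-South.
Only one drawer left: anchor ∈ drawer-X.
(6): disc ∉ drawer-X.
Only one drawer left: disc ∈ drawer-South.
Suppose plug ∈ drawer-South: no assignment then satisfies all the clues, so plug ∉ drawer-South.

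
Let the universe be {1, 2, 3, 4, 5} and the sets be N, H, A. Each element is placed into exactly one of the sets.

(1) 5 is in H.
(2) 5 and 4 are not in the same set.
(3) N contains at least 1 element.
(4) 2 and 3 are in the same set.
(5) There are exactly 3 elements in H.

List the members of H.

From (1): 5 ∈ H.
(2): 4 ∉ H.
Suppose 1 ∈ H: no assignment then satisfies all the clues, so 1 ∉ H.

H = {2, 3, 5}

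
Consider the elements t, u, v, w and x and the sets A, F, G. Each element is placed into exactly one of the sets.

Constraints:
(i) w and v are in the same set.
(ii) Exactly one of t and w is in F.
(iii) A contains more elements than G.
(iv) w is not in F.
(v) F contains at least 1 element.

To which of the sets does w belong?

w: A

From (iv): w ∉ F.
(i): v matches w: v ∉ F.
(ii) (exactly one): t ∈ F.
Suppose w ∉ A: no assignment then satisfies all the clues, so w ∈ A.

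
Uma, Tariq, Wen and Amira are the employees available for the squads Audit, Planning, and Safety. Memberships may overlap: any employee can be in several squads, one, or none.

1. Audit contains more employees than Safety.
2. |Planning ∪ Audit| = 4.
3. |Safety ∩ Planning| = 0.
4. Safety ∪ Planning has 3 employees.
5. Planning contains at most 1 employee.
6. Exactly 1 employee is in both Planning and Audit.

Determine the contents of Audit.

Audit = {Amira, Tariq, Uma, Wen}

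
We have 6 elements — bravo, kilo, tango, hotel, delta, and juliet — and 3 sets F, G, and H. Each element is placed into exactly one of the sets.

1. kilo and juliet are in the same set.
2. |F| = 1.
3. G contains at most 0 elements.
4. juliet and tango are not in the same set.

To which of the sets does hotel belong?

hotel: H

(3): G already has 0, so the rest are out.
Suppose hotel ∈ F: no assignment then satisfies all the clues, so hotel ∉ F.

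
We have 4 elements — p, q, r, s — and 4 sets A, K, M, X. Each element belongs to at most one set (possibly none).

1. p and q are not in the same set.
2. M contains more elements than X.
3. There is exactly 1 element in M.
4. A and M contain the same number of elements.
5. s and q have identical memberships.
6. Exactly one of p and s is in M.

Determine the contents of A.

A = {r}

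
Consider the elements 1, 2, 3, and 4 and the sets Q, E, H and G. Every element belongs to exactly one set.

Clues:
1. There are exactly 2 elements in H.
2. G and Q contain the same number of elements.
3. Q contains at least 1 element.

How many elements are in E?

0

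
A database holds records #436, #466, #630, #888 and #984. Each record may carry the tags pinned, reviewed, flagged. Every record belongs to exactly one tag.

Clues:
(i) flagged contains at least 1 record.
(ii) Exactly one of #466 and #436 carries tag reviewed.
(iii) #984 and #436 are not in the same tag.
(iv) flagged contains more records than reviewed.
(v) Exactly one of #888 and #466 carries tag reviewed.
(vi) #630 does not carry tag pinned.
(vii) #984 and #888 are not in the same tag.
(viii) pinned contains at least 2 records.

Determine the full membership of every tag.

pinned = {#436, #888}; reviewed = {#466}; flagged = {#630, #984}

From (vi): #630 ∉ pinned.
Suppose #436 ∉ pinned: no assignment then satisfies all the clues, so #436 ∈ pinned.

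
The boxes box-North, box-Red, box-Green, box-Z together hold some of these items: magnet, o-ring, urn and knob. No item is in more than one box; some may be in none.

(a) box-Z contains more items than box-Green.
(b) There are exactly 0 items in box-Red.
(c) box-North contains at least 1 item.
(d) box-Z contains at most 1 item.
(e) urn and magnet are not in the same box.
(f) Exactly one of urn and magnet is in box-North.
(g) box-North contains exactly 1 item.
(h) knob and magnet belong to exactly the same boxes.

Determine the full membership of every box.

box-North = {urn}; box-Red = {}; box-Green = {}; box-Z = {o-ring}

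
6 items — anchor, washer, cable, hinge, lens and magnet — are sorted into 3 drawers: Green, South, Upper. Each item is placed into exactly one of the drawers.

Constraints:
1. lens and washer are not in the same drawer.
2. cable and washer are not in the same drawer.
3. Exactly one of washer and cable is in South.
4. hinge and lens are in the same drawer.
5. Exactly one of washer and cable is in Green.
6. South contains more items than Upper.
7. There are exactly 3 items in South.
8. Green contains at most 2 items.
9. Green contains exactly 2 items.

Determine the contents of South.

South = {cable, hinge, lens}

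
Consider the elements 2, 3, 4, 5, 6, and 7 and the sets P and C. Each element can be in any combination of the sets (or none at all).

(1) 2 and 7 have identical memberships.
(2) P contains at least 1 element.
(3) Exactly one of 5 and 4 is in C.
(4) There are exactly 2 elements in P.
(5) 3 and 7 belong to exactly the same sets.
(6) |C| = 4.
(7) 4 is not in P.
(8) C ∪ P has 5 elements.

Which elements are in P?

P = {5, 6}

From (7): 4 ∉ P.
Suppose 2 ∈ P: no assignment then satisfies all the clues, so 2 ∉ P.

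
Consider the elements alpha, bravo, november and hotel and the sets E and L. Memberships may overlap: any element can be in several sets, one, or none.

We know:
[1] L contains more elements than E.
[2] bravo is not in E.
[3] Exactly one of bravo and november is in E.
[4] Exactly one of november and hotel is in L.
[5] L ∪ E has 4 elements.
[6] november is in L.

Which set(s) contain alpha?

From (2): bravo ∉ E.
From (6): november ∈ L.
(3) (exactly one): november ∈ E.
(4) (exactly one): hotel ∉ L.
Suppose alpha ∈ E: no assignment then satisfies all the clues, so alpha ∉ E.

alpha: L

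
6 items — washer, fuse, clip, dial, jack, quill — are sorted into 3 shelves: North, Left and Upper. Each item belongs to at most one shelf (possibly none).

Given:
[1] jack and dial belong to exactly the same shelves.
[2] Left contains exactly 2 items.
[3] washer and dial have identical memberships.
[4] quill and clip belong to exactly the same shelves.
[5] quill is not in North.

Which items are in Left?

Left = {clip, quill}

From (5): quill ∉ North.
(4): clip matches quill: clip ∉ North.
Suppose washer ∈ Left: no assignment then satisfies all the clues, so washer ∉ Left.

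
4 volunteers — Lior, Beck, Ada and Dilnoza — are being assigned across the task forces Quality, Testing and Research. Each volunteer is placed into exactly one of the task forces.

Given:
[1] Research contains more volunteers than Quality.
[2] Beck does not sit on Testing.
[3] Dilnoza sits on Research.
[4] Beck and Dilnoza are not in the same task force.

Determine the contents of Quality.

Quality = {Beck}

From (2): Beck ∉ Testing.
From (3): Dilnoza ∈ Research.
(4): Beck ∉ Research.
Only one task force left: Beck ∈ Quality.
Suppose Lior ∈ Quality: no assignment then satisfies all the clues, so Lior ∉ Quality.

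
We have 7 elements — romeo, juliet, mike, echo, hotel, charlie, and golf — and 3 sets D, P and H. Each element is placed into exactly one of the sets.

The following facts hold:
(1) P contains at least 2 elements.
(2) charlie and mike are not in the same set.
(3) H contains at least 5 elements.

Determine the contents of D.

D = {}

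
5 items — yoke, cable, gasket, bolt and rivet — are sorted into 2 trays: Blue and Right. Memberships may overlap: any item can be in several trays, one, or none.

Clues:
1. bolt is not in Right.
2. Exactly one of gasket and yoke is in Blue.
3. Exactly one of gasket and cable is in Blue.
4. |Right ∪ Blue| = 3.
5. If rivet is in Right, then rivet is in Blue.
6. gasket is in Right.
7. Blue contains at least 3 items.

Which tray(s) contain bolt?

From (1): bolt ∉ Right.
From (6): gasket ∈ Right.
Suppose bolt ∉ Blue: no assignment then satisfies all the clues, so bolt ∈ Blue.

bolt: Blue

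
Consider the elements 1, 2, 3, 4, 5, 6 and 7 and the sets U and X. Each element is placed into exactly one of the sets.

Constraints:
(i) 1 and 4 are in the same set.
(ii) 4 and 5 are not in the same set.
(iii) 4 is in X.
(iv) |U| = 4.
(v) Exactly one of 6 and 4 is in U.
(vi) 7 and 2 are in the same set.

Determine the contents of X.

X = {1, 3, 4}

From (iii): 4 ∈ X.
(i): 1 matches 4: 1 ∉ U.
(i): 1 matches 4: 1 ∈ X.
(ii): 5 ∉ X.
(v) (exactly one): 6 ∈ U.
Only one set left: 5 ∈ U.
Suppose 2 ∈ X: no assignment then satisfies all the clues, so 2 ∉ X.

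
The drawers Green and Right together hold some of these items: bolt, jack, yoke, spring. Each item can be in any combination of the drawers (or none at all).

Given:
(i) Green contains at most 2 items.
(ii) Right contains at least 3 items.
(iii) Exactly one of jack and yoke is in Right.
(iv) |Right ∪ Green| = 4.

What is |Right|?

3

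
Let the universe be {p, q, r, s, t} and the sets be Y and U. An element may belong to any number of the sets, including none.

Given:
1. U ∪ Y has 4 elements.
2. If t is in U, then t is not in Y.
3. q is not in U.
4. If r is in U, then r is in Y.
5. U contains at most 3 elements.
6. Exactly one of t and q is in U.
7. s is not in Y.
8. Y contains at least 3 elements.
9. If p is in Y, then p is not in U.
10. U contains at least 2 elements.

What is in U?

U = {r, t}

From (3): q ∉ U.
From (7): s ∉ Y.
(6) (exactly one): t ∈ U.
(2): t ∉ Y.
(8): only 3 candidates remain for Y, so all are in.
(9): p ∉ U.
Suppose r ∉ U: no assignment then satisfies all the clues, so r ∈ U.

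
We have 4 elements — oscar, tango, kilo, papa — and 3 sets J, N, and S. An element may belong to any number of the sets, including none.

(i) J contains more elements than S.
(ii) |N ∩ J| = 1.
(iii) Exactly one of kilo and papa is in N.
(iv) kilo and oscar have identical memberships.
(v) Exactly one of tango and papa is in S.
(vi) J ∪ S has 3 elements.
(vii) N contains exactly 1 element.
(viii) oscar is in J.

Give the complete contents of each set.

J = {kilo, oscar, papa}; N = {papa}; S = {papa}

From (viii): oscar ∈ J.
(iv): kilo matches oscar: kilo ∈ J.
Suppose oscar ∈ N: no assignment then satisfies all the clues, so oscar ∉ N.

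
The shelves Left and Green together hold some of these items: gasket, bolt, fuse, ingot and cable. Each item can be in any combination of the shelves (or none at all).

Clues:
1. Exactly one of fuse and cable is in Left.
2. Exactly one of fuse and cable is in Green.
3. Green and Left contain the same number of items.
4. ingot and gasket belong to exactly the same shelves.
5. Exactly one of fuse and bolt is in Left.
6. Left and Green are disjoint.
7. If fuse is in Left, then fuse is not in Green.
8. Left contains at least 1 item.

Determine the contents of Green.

Green = {cable}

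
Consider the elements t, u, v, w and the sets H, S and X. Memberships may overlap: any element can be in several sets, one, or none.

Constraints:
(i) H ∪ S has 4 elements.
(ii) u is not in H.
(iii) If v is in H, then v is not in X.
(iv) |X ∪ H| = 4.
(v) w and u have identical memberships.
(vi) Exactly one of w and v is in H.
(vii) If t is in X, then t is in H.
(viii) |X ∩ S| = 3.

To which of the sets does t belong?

t: H, S, X

From (ii): u ∉ H.
(v): w matches u: w ∉ H.
(vi) (exactly one): v ∈ H.
(iii): v ∉ X.
Suppose t ∉ H: no assignment then satisfies all the clues, so t ∈ H.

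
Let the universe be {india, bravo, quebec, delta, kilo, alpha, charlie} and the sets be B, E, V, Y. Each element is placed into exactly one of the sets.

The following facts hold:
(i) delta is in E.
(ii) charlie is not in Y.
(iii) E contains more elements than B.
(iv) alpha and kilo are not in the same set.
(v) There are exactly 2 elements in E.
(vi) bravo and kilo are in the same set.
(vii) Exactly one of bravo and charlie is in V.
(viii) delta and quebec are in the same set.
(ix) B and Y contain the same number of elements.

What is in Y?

Y = {alpha}

From (i): delta ∈ E.
From (ii): charlie ∉ Y.
(viii): quebec matches delta: quebec ∉ B.
(viii): quebec matches delta: quebec ∈ E.
(v): E already has 2, so the rest are out.
Suppose india ∈ Y: no assignment then satisfies all the clues, so india ∉ Y.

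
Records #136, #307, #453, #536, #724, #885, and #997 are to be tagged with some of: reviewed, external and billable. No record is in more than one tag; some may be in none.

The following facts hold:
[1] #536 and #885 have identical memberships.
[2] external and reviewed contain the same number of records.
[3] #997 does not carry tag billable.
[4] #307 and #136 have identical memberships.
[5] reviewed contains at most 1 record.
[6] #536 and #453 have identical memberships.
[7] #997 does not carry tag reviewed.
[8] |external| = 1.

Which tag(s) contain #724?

From (3): #997 ∉ billable.
From (7): #997 ∉ reviewed.
Suppose #724 ∉ reviewed: no assignment then satisfies all the clues, so #724 ∈ reviewed.

#724: reviewed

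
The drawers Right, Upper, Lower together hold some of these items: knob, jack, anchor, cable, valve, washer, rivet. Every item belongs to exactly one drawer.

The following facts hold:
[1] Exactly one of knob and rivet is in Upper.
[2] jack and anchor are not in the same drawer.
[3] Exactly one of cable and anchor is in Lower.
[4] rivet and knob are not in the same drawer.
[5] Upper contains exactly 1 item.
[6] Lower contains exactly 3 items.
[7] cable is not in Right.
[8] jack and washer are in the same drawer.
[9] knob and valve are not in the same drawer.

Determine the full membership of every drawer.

Right = {anchor, rivet, valve}; Upper = {knob}; Lower = {cable, jack, washer}

From (7): cable ∉ Right.
Suppose knob ∈ Right: no assignment then satisfies all the clues, so knob ∉ Right.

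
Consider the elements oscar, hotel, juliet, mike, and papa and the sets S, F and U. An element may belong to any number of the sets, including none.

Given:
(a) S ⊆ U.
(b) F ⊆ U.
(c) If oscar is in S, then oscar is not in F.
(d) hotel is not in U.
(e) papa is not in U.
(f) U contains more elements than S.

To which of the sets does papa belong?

From (d): hotel ∉ U.
From (e): papa ∉ U.
(a) contrapositive: hotel ∉ S.
(a) contrapositive: papa ∉ S.
(b) contrapositive: hotel ∉ F.
(b) contrapositive: papa ∉ F.

papa: none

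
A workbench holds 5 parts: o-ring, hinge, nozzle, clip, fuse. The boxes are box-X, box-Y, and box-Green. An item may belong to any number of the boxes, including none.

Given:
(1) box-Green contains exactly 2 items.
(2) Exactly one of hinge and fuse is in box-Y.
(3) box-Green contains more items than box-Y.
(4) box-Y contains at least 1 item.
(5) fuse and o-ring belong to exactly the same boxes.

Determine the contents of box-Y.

box-Y = {hinge}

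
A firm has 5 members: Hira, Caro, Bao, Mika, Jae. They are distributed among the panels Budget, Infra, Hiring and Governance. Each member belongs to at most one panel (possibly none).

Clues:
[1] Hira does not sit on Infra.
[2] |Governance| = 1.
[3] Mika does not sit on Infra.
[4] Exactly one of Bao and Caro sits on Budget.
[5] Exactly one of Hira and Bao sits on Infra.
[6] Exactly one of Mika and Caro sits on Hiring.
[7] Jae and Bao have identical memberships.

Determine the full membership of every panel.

Budget = {Caro}; Infra = {Bao, Jae}; Hiring = {Mika}; Governance = {Hira}

From (1): Hira ∉ Infra.
From (3): Mika ∉ Infra.
(5) (exactly one): Bao ∈ Infra.
(7): Jae matches Bao: Jae ∉ Budget.
(7): Jae matches Bao: Jae ∈ Infra.
(4) (exactly one): Caro ∈ Budget.
(6) (exactly one): Mika ∈ Hiring.
(2): only 1 candidates remain for Governance, so all are in.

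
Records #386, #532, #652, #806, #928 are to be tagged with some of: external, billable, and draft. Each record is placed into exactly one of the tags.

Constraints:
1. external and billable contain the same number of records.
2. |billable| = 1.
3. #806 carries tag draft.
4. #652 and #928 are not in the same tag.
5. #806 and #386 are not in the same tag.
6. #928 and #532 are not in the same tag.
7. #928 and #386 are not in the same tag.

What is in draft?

From (3): #806 ∈ draft.
(5): #386 ∉ draft.
Suppose #532 ∉ draft: no assignment then satisfies all the clues, so #532 ∈ draft.

draft = {#532, #652, #806}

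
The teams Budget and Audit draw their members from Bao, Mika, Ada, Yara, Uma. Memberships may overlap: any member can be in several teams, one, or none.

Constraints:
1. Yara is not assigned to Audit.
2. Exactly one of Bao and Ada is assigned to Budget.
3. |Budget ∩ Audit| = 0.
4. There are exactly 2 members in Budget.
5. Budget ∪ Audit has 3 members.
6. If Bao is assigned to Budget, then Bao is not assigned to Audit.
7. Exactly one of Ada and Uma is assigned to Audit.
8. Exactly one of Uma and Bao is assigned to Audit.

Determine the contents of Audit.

From (1): Yara ∉ Audit.
Suppose Bao ∈ Audit: no assignment then satisfies all the clues, so Bao ∉ Audit.

Audit = {Uma}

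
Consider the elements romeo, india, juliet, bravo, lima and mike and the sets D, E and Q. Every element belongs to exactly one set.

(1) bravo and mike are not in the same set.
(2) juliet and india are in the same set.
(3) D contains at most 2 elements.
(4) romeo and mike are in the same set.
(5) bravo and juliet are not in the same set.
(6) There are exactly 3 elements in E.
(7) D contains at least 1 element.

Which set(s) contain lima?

lima: E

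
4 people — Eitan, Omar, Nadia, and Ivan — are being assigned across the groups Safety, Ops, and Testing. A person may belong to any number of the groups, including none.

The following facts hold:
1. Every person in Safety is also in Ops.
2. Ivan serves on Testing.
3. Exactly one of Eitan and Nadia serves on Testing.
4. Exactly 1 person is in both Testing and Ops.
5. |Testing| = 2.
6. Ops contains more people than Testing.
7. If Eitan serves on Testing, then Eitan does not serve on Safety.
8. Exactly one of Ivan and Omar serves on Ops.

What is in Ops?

Ops = {Eitan, Nadia, Omar}

From (2): Ivan ∈ Testing.
Suppose Eitan ∉ Ops: no assignment then satisfies all the clues, so Eitan ∈ Ops.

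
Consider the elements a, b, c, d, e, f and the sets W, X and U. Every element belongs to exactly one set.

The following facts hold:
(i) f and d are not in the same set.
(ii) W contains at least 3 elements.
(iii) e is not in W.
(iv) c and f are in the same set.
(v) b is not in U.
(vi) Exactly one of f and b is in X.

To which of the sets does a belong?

a: W

From (iii): e ∉ W.
From (v): b ∉ U.
Suppose a ∉ W: no assignment then satisfies all the clues, so a ∈ W.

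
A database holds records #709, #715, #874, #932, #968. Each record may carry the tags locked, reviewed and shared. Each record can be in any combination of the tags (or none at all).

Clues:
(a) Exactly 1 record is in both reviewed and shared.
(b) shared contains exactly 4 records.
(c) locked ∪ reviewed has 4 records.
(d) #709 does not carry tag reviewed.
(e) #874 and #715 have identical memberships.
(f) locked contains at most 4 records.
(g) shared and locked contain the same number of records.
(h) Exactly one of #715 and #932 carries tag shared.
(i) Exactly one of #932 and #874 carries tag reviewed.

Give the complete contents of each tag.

From (d): #709 ∉ reviewed.
Suppose #709 ∈ locked: no assignment then satisfies all the clues, so #709 ∉ locked.

locked = {#715, #874, #932, #968}; reviewed = {#932, #968}; shared = {#709, #715, #874, #968}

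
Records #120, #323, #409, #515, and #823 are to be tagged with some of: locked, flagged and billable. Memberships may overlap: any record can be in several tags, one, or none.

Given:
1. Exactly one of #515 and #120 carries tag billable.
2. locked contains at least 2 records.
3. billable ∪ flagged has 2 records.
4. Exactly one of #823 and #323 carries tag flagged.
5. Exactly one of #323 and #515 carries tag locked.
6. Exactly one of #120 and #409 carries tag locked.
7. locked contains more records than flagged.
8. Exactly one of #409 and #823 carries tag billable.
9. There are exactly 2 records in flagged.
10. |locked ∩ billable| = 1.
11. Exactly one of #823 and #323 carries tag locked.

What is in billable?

billable = {#120, #823}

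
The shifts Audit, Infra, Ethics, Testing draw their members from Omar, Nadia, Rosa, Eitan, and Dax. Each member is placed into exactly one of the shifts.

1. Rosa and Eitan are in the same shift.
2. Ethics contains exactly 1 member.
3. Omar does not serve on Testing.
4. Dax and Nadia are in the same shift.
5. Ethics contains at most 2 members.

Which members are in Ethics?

From (3): Omar ∉ Testing.
Suppose Omar ∉ Ethics: no assignment then satisfies all the clues, so Omar ∈ Ethics.

Ethics = {Omar}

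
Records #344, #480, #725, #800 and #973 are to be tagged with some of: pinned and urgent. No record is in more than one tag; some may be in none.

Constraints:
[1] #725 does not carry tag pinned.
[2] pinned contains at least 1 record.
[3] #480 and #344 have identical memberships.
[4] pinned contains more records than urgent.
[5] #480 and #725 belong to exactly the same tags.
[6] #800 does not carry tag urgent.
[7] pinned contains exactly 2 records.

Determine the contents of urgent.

urgent = {}

From (1): #725 ∉ pinned.
From (6): #800 ∉ urgent.
(5): #480 matches #725: #480 ∉ pinned.
(3): #344 matches #480: #344 ∉ pinned.
(7): only 2 candidates remain for pinned, so all are in.
Suppose #344 ∈ urgent: no assignment then satisfies all the clues, so #344 ∉ urgent.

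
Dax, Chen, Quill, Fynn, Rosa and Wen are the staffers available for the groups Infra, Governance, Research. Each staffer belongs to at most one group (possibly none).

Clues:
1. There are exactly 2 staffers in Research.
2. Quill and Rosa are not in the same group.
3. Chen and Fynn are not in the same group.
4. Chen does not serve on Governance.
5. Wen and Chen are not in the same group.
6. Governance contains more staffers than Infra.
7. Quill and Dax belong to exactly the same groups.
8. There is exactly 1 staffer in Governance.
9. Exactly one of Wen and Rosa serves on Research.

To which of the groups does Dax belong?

Dax: none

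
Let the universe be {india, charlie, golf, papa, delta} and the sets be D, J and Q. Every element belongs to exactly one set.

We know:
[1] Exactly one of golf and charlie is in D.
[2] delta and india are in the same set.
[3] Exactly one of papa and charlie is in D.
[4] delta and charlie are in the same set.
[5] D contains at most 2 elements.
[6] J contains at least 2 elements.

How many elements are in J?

3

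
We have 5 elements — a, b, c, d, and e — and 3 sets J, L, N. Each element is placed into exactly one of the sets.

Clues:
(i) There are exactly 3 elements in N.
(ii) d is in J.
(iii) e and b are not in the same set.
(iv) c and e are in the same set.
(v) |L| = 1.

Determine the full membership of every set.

J = {d}; L = {b}; N = {a, c, e}

From (ii): d ∈ J.
Suppose a ∈ J: no assignment then satisfies all the clues, so a ∉ J.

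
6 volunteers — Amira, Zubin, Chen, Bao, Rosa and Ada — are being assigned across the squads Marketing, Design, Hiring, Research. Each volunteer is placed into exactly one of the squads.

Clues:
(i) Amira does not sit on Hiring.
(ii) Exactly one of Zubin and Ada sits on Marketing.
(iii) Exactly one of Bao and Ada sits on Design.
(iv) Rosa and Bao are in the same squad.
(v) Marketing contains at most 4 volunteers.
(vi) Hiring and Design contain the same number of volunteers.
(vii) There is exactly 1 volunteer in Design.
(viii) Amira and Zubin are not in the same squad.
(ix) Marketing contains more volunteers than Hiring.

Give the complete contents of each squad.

Marketing = {Bao, Rosa, Zubin}; Design = {Ada}; Hiring = {Chen}; Research = {Amira}

From (i): Amira ∉ Hiring.
Suppose Amira ∈ Marketing: no assignment then satisfies all the clues, so Amira ∉ Marketing.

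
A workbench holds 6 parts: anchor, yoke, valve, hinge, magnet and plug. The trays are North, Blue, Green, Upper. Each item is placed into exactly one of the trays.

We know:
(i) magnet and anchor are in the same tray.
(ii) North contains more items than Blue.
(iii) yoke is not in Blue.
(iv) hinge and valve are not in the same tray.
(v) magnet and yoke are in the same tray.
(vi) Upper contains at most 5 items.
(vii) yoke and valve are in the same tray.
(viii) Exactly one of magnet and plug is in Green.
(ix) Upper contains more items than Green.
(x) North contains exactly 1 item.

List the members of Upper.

Upper = {anchor, magnet, valve, yoke}

From (iii): yoke ∉ Blue.
(v): magnet matches yoke: magnet ∉ Blue.
(vii): valve matches yoke: valve ∉ Blue.
(i): anchor matches magnet: anchor ∉ Blue.
Suppose anchor ∉ Upper: no assignment then satisfies all the clues, so anchor ∈ Upper.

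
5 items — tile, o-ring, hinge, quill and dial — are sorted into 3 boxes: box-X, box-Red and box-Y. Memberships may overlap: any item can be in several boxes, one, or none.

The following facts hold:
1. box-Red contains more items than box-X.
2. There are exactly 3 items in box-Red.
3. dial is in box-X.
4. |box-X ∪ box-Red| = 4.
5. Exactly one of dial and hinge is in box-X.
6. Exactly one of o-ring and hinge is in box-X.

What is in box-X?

From (3): dial ∈ box-X.
(5) (exactly one): hinge ∉ box-X.
(6) (exactly one): o-ring ∈ box-X.
Suppose tile ∈ box-X: no assignment then satisfies all the clues, so tile ∉ box-X.

box-X = {dial, o-ring}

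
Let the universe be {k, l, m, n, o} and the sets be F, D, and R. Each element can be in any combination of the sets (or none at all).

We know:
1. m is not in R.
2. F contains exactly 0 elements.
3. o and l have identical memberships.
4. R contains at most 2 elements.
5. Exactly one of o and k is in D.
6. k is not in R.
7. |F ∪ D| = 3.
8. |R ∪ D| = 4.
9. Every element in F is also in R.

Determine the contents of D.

D = {l, m, o}

From (1): m ∉ R.
From (6): k ∉ R.
(2): F already has 0, so the rest are out.
Suppose k ∈ D: no assignment then satisfies all the clues, so k ∉ D.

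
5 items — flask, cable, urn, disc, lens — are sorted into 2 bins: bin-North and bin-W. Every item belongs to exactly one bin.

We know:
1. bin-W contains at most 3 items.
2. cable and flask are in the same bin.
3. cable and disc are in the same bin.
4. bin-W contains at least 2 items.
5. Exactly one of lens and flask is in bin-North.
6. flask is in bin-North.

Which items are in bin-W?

From (6): flask ∈ bin-North.
(2): cable matches flask: cable ∈ bin-North.
(3): disc matches cable: disc ∈ bin-North.
(4): only 2 candidates remain for bin-W, so all are in.

bin-W = {lens, urn}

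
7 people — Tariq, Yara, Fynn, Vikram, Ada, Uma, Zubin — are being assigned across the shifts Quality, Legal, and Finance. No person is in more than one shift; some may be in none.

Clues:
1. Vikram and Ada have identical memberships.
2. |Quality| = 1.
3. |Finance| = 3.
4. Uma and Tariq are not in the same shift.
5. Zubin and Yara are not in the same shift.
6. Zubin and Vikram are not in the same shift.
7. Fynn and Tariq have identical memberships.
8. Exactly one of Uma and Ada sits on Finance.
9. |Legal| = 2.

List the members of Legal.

Legal = {Fynn, Tariq}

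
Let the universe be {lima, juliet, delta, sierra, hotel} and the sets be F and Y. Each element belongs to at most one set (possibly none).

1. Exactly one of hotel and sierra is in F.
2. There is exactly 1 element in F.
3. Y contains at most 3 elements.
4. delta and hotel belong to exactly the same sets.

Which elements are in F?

F = {sierra}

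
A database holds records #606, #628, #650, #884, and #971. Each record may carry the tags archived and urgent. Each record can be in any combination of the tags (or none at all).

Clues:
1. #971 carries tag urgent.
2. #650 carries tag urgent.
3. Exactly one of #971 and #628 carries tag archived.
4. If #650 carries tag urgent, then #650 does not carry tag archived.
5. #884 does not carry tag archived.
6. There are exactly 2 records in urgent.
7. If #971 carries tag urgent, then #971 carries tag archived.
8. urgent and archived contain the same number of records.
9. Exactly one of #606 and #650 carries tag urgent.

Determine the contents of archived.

archived = {#606, #971}

From (1): #971 ∈ urgent.
From (2): #650 ∈ urgent.
From (5): #884 ∉ archived.
(4): #650 ∉ archived.
(6): urgent already has 2, so the rest are out.
(7): #971 ∈ archived.
(3) (exactly one): #628 ∉ archived.
Suppose #606 ∉ archived: no assignment then satisfies all the clues, so #606 ∈ archived.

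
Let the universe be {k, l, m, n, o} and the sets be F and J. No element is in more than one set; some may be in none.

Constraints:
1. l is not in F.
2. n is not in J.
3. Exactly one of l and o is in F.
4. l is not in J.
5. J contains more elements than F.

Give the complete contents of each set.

F = {o}; J = {k, m}

From (1): l ∉ F.
From (2): n ∉ J.
From (4): l ∉ J.
(3) (exactly one): o ∈ F.
Suppose k ∈ F: no assignment then satisfies all the clues, so k ∉ F.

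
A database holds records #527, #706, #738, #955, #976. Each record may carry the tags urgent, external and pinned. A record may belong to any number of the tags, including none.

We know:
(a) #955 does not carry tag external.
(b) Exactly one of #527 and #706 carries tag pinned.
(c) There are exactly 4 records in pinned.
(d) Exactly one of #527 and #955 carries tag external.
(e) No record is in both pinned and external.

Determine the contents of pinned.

pinned = {#706, #738, #955, #976}

From (a): #955 ∉ external.
(d) (exactly one): #527 ∈ external.
(e) (disjoint): #527 ∉ pinned.
(b) (exactly one): #706 ∈ pinned.
(c): only 4 candidates remain for pinned, so all are in.
(e) (disjoint): #706 ∉ external.
(e) (disjoint): #738 ∉ external.
(e) (disjoint): #976 ∉ external.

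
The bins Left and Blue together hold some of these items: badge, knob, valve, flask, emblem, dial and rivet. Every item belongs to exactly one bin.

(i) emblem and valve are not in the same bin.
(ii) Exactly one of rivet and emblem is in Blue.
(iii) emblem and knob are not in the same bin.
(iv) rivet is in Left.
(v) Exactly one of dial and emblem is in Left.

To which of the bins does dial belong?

dial: Left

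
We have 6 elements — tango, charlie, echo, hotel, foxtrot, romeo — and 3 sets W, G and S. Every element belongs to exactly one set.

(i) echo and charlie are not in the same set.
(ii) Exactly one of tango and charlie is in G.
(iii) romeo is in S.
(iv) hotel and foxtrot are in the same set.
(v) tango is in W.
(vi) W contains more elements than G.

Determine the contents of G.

G = {charlie}

From (iii): romeo ∈ S.
From (v): tango ∈ W.
(ii) (exactly one): charlie ∈ G.
(i): echo ∉ G.
Suppose hotel ∈ G: no assignment then satisfies all the clues, so hotel ∉ G.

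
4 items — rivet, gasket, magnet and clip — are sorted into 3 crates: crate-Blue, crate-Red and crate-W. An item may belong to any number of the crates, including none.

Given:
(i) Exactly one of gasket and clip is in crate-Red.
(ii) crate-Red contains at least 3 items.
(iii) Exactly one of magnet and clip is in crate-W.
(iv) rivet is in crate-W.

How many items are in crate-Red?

3

From (iv): rivet ∈ crate-W.
Suppose rivet ∉ crate-Red: no assignment then satisfies all the clues, so rivet ∈ crate-Red.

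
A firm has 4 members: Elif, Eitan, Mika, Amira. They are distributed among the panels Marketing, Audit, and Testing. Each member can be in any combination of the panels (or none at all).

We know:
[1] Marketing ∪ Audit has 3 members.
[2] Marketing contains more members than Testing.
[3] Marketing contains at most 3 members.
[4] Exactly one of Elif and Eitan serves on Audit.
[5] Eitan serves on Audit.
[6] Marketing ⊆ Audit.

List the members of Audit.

Audit = {Amira, Eitan, Mika}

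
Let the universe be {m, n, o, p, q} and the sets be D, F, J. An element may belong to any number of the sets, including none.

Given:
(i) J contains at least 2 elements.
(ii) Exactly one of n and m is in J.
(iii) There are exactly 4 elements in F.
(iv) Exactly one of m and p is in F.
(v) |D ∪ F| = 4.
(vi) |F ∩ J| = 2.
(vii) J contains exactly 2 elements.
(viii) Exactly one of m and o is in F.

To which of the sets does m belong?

m: none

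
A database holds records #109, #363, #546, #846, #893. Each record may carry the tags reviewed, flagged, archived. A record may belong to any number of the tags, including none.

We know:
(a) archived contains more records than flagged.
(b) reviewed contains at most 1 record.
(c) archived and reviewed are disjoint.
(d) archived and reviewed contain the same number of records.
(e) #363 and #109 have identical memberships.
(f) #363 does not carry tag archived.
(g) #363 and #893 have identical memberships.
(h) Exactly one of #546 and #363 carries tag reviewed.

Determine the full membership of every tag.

reviewed = {#546}; flagged = {}; archived = {#846}

From (f): #363 ∉ archived.
(e): #109 matches #363: #109 ∉ archived.
(g): #893 matches #363: #893 ∉ archived.
Suppose #109 ∈ reviewed: no assignment then satisfies all the clues, so #109 ∉ reviewed.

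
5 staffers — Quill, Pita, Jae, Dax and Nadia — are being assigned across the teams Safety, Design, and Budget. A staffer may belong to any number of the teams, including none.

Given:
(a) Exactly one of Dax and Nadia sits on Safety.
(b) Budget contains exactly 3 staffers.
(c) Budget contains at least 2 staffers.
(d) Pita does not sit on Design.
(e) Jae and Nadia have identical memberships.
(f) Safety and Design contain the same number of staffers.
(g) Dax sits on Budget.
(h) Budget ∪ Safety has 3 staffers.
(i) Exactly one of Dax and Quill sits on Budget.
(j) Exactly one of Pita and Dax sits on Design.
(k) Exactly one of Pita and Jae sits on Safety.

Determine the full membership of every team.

Safety = {Jae, Nadia}; Design = {Dax, Quill}; Budget = {Dax, Jae, Nadia}

From (d): Pita ∉ Design.
From (g): Dax ∈ Budget.
(i) (exactly one): Quill ∉ Budget.
(j) (exactly one): Dax ∈ Design.
Suppose Quill ∈ Safety: no assignment then satisfies all the clues, so Quill ∉ Safety.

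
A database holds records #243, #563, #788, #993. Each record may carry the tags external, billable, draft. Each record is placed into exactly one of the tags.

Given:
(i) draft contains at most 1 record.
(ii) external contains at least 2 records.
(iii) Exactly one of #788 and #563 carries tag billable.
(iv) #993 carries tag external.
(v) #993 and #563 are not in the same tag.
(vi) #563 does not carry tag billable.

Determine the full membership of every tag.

external = {#243, #993}; billable = {#788}; draft = {#563}

From (iv): #993 ∈ external.
From (vi): #563 ∉ billable.
(iii) (exactly one): #788 ∈ billable.
(v): #563 ∉ external.
Only one tag left: #563 ∈ draft.
(i): draft already has 1, so the rest are out.
(ii): only 2 candidates remain for external, so all are in.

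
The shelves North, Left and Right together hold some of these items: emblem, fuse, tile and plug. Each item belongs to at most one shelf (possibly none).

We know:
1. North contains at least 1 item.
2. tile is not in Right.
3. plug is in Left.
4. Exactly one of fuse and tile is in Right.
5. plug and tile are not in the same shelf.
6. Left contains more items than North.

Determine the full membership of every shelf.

North = {tile}; Left = {emblem, plug}; Right = {fuse}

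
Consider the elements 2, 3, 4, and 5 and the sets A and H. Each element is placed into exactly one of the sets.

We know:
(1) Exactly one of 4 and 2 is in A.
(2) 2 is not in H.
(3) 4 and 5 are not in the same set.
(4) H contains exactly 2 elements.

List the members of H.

H = {3, 4}

From (2): 2 ∉ H.
Only one set left: 2 ∈ A.
(1) (exactly one): 4 ∉ A.
Only one set left: 4 ∈ H.
(3): 5 ∉ H.
(4): only 2 candidates remain for H, so all are in.
Only one set left: 5 ∈ A.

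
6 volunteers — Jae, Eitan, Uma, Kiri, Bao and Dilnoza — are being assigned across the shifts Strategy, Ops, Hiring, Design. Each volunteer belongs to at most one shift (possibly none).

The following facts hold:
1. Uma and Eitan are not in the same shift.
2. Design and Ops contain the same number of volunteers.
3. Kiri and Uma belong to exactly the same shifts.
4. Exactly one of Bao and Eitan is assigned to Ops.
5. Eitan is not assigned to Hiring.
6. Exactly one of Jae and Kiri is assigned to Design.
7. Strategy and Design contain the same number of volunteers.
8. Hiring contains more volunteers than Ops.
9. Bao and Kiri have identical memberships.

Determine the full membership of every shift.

Strategy = {Dilnoza}; Ops = {Eitan}; Hiring = {Bao, Kiri, Uma}; Design = {Jae}

From (5): Eitan ∉ Hiring.
Suppose Jae ∈ Strategy: no assignment then satisfies all the clues, so Jae ∉ Strategy.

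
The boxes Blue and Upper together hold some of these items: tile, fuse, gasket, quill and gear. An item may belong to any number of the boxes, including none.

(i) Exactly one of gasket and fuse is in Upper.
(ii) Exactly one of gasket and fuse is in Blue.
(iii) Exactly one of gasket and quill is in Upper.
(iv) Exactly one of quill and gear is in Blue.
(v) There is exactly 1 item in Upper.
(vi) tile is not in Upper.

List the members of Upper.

Upper = {gasket}

From (vi): tile ∉ Upper.
Suppose fuse ∈ Upper: no assignment then satisfies all the clues, so fuse ∉ Upper.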